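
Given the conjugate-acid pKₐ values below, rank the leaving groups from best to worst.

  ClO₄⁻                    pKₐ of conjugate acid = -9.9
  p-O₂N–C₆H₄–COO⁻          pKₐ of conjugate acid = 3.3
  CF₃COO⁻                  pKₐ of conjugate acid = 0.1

ClO₄⁻ > CF₃COO⁻ > p-O₂N–C₆H₄–COO⁻

Lower conjugate-acid pKₐ ⇒ weaker base ⇒ better leaving group.
Sorting by the given values: ClO₄⁻ (-9.9), CF₃COO⁻ (0.1), p-O₂N–C₆H₄–COO⁻ (3.3).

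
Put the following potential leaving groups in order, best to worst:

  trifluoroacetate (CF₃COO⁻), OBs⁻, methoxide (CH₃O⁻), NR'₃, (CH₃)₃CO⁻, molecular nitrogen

molecular nitrogen > OBs⁻ > trifluoroacetate (CF₃COO⁻) > NR'₃ > methoxide (CH₃O⁻) > (CH₃)₃CO⁻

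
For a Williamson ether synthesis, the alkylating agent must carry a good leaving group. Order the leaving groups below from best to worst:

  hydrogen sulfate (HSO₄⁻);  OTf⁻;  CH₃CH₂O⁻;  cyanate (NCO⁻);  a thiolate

OTf⁻ > hydrogen sulfate (HSO₄⁻) > cyanate (NCO⁻) > a thiolate > CH₃CH₂O⁻

A good leaving group is a weak base: the lower the pKₐ of its conjugate acid, the more readily it departs.
OTf⁻: pKₐ(CF₃SO₃H (triflic acid)) ≈ -14 — charge spread over three oxygens and a CF₃ group; the premier leaving group in synthesis
hydrogen sulfate (HSO₄⁻): pKₐ(H₂SO₄) ≈ -3 — conjugate base of a strong mineral acid
cyanate (NCO⁻): pKₐ(HOCN) ≈ 3.5 — resonance between N and O
a thiolate: pKₐ(RSH (a thiol)) ≈ 10.5 — moderately basic; rarely leaves without activation
CH₃CH₂O⁻: pKₐ(CH₃CH₂OH) ≈ 16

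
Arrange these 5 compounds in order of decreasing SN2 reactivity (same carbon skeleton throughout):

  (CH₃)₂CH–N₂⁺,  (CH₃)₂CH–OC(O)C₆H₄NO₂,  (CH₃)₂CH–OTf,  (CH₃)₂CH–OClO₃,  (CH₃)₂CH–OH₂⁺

(CH₃)₂CH–N₂⁺ > (CH₃)₂CH–OTf > (CH₃)₂CH–OClO₃ > (CH₃)₂CH–OH₂⁺ > (CH₃)₂CH–OC(O)C₆H₄NO₂

The skeletons are identical, so relative rate is governed entirely by leaving-group ability.
Leaving-group ability tracks the stability of the departed species; conjugate-acid pKₐ is the usual yardstick (lower pKₐ → better LG).
(CH₃)₂CH–N₂⁺ loses N₂: no meaningful conjugate acid; N₂ departs as an exceptionally stable neutral molecule
(CH₃)₂CH–OTf loses OTf⁻: pKₐ(CF₃SO₃H (triflic acid)) ≈ -14
(CH₃)₂CH–OClO₃ loses ClO₄⁻: pKₐ(HClO₄) ≈ -10
(CH₃)₂CH–OH₂⁺ loses H₂O: pKₐ(H₃O⁺) ≈ -1.7
(CH₃)₂CH–OC(O)C₆H₄NO₂ loses p-O₂N–C₆H₄–COO⁻: pKₐ(p-nitrobenzoic acid) ≈ 3.4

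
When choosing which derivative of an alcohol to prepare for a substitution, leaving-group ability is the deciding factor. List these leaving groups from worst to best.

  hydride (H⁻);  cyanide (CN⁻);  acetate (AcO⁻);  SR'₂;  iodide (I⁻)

hydride (H⁻) < cyanide (CN⁻) < acetate (AcO⁻) < SR'₂ < iodide (I⁻)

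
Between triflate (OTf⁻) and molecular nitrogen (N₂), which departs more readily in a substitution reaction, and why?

molecular nitrogen (N₂)

molecular nitrogen (N₂) is the better leaving group.
N₂ is the ultimate leaving group — it departs as an exceptionally stable neutral molecule, whereas triflate (OTf⁻) (pKₐ(CF₃SO₃H (triflic acid)) ≈ -14) is far more basic.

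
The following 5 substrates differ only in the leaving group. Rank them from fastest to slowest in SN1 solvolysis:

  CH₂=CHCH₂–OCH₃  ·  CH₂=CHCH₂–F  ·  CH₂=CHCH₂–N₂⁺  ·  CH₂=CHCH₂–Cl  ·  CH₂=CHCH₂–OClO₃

CH₂=CHCH₂–N₂⁺ > CH₂=CHCH₂–OClO₃ > CH₂=CHCH₂–Cl > CH₂=CHCH₂–F > CH₂=CHCH₂–OCH₃

Same R in every case — rank the leaving groups.
Rank by basicity of the departing species: weakest base leaves most easily.
CH₂=CHCH₂–N₂⁺ loses N₂: no meaningful conjugate acid; N₂ departs as an exceptionally stable neutral molecule
CH₂=CHCH₂–OClO₃ loses ClO₄⁻: pKₐ(HClO₄) ≈ -10
CH₂=CHCH₂–Cl loses Cl⁻: pKₐ(HCl) ≈ -7
CH₂=CHCH₂–F loses F⁻: pKₐ(HF) ≈ 3.2
CH₂=CHCH₂–OCH₃ loses CH₃O⁻: pKₐ(CH₃OH) ≈ 15.5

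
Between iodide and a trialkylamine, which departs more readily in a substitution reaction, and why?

iodide is the better leaving group.
pKₐ(HI) ≈ -10 versus pKₐ(R'₃NH⁺) ≈ 10.7: iodide is the much weaker base.
Large, highly polarisable; very weak base.

iodide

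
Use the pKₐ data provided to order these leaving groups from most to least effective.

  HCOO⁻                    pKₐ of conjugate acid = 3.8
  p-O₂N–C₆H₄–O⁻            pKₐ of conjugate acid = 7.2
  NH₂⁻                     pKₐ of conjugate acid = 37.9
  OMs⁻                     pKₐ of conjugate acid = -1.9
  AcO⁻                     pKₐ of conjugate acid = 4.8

Lower conjugate-acid pKₐ ⇒ weaker base ⇒ better leaving group.
Sorting by the given values: OMs⁻ (-1.9), HCOO⁻ (3.8), AcO⁻ (4.8), p-O₂N–C₆H₄–O⁻ (7.2), NH₂⁻ (37.9).

OMs⁻ > HCOO⁻ > AcO⁻ > p-O₂N–C₆H₄–O⁻ > NH₂⁻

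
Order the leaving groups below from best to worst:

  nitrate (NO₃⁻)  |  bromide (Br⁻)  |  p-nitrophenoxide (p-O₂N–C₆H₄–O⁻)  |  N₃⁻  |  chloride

The more stable X⁻ (or X) is on its own — i.e. the weaker a base it is — the better a leaving group it makes.
bromide (Br⁻): pKₐ(HBr) ≈ -9 — weak base; good leaving group
chloride: pKₐ(HCl) ≈ -7
nitrate (NO₃⁻): pKₐ(HNO₃) ≈ -1.3 — resonance-delocalised over three oxygens
N₃⁻: pKₐ(HN₃) ≈ 4.7 — linear, resonance-stabilised
p-nitrophenoxide (p-O₂N–C₆H₄–O⁻): pKₐ(p-nitrophenol) ≈ 7.2 — nitro group delocalises the charge; the classic chromogenic LG

bromide (Br⁻) > chloride > nitrate (NO₃⁻) > N₃⁻ > p-nitrophenoxide (p-O₂N–C₆H₄–O⁻)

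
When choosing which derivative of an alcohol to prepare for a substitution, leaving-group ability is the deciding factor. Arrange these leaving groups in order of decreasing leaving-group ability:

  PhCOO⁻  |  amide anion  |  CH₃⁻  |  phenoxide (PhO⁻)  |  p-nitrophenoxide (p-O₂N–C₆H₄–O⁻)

PhCOO⁻ > p-nitrophenoxide (p-O₂N–C₆H₄–O⁻) > phenoxide (PhO⁻) > amide anion > CH₃⁻

A good leaving group is a weak base: the lower the pKₐ of its conjugate acid, the more readily it departs.
PhCOO⁻: pKₐ(C₆H₅COOH) ≈ 4.2
p-nitrophenoxide (p-O₂N–C₆H₄–O⁻): pKₐ(p-nitrophenol) ≈ 7.2
phenoxide (PhO⁻): pKₐ(C₆H₅OH (phenol)) ≈ 10
amide anion: pKₐ(NH₃) ≈ 38
CH₃⁻: pKₐ(CH₄) ≈ 48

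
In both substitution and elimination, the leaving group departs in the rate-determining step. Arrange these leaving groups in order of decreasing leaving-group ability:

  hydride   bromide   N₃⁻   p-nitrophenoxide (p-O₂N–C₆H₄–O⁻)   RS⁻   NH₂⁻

bromide > N₃⁻ > p-nitrophenoxide (p-O₂N–C₆H₄–O⁻) > RS⁻ > hydride > NH₂⁻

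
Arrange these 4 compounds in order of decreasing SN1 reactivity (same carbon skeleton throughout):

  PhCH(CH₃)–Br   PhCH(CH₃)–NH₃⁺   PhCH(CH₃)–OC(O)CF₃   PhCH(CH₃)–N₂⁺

PhCH(CH₃)–N₂⁺ > PhCH(CH₃)–Br > PhCH(CH₃)–OC(O)CF₃ > PhCH(CH₃)–NH₃⁺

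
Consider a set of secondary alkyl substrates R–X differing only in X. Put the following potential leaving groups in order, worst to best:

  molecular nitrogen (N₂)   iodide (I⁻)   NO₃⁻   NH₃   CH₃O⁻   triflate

A good leaving group is a weak base: the lower the pKₐ of its conjugate acid, the more readily it departs.
molecular nitrogen (N₂): no meaningful conjugate acid; N₂ departs as an exceptionally stable neutral molecule
triflate: pKₐ(CF₃SO₃H (triflic acid)) ≈ -14
iodide (I⁻): pKₐ(HI) ≈ -10
NO₃⁻: pKₐ(HNO₃) ≈ -1.3
NH₃: pKₐ(NH₄⁺) ≈ 9.2
CH₃O⁻: pKₐ(CH₃OH) ≈ 15.5
Reversing gives the worst-to-best order requested.

CH₃O⁻ < NH₃ < NO₃⁻ < iodide (I⁻) < triflate < molecular nitrogen (N₂)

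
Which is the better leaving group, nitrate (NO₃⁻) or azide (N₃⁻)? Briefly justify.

nitrate (NO₃⁻) is the better leaving group.
pKₐ(HNO₃) ≈ -1.3 versus pKₐ(HN₃) ≈ 4.7: nitrate (NO₃⁻) is the much weaker base.
Resonance-delocalised over three oxygens.

nitrate (NO₃⁻)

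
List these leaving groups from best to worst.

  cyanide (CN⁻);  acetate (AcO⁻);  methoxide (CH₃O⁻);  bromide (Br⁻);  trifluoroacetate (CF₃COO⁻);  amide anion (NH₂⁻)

Rank by basicity of the departing species: weakest base leaves most easily.
bromide (Br⁻): pKₐ(HBr) ≈ -9
trifluoroacetate (CF₃COO⁻): pKₐ(CF₃COOH) ≈ 0.2 — strongly electron-withdrawing CF₃ stabilises the carboxylate
acetate (AcO⁻): pKₐ(CH₃COOH) ≈ 4.8 — resonance-stabilised but still a weak base
cyanide (CN⁻): pKₐ(HCN) ≈ 9.2
methoxide (CH₃O⁻): pKₐ(CH₃OH) ≈ 15.5 — strong base; alkoxides do not leave unassisted
amide anion (NH₂⁻): pKₐ(NH₃) ≈ 38 — extremely strong base; never a leaving group

bromide (Br⁻) > trifluoroacetate (CF₃COO⁻) > acetate (AcO⁻) > cyanide (CN⁻) > methoxide (CH₃O⁻) > amide anion (NH₂⁻)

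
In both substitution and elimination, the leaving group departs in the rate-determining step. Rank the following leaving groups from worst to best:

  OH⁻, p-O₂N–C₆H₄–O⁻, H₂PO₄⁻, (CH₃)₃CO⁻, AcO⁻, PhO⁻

(CH₃)₃CO⁻ < OH⁻ < PhO⁻ < p-O₂N–C₆H₄–O⁻ < AcO⁻ < H₂PO₄⁻

Rank by basicity of the departing species: weakest base leaves most easily.
H₂PO₄⁻: pKₐ(H₃PO₄) ≈ 2.1 — moderate base; biological leaving group after further activation
AcO⁻: pKₐ(CH₃COOH) ≈ 4.8
p-O₂N–C₆H₄–O⁻: pKₐ(p-nitrophenol) ≈ 7.2
PhO⁻: pKₐ(C₆H₅OH (phenol)) ≈ 10
OH⁻: pKₐ(H₂O) ≈ 15.7 — strong base; essentially never leaves without prior activation
(CH₃)₃CO⁻: pKₐ(t-BuOH) ≈ 18
Listed from poorest to best leaving group as asked.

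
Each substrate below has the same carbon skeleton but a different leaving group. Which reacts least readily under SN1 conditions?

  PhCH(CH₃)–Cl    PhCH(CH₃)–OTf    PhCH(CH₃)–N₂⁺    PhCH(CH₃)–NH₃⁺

With the same alkyl group throughout, only the leaving group differentiates the rates.
The more stable X⁻ (or X) is on its own — i.e. the weaker a base it is — the better a leaving group it makes.
PhCH(CH₃)–N₂⁺ loses N₂: no meaningful conjugate acid; N₂ departs as an exceptionally stable neutral molecule
PhCH(CH₃)–OTf loses OTf⁻: pKₐ(CF₃SO₃H (triflic acid)) ≈ -14
PhCH(CH₃)–Cl loses Cl⁻: pKₐ(HCl) ≈ -7
PhCH(CH₃)–NH₃⁺ loses NH₃: pKₐ(NH₄⁺) ≈ 9.2

PhCH(CH₃)–NH₃⁺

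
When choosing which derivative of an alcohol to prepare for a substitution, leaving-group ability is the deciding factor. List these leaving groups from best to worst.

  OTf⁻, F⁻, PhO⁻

OTf⁻: pKₐ(CF₃SO₃H (triflic acid)) ≈ -14 — charge spread over three oxygens and a CF₃ group; the premier leaving group in synthesis
F⁻: pKₐ(HF) ≈ 3.2 — small and strongly basic; the poor halide leaving group
PhO⁻: pKₐ(C₆H₅OH (phenol)) ≈ 10 — resonance into the ring helps, but still a poor LG

OTf⁻ > F⁻ > PhO⁻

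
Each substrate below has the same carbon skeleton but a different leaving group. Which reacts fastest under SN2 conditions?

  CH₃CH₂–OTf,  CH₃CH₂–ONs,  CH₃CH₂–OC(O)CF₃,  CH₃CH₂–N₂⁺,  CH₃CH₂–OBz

With the same alkyl group throughout, only the leaving group differentiates the rates.
The more stable X⁻ (or X) is on its own — i.e. the weaker a base it is — the better a leaving group it makes.
CH₃CH₂–N₂⁺ loses N₂: no meaningful conjugate acid; N₂ departs as an exceptionally stable neutral molecule
CH₃CH₂–OTf loses OTf⁻: pKₐ(CF₃SO₃H (triflic acid)) ≈ -14
CH₃CH₂–ONs loses ONs⁻: pKₐ(p-O₂NC₆H₄SO₃H) ≈ -3.5
CH₃CH₂–OC(O)CF₃ loses CF₃COO⁻: pKₐ(CF₃COOH) ≈ 0.2
CH₃CH₂–OBz loses PhCOO⁻: pKₐ(C₆H₅COOH) ≈ 4.2

CH₃CH₂–N₂⁺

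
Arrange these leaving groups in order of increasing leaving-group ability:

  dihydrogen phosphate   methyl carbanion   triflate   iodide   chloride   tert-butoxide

triflate: pKₐ(CF₃SO₃H (triflic acid)) ≈ -14
iodide: pKₐ(HI) ≈ -10
chloride: pKₐ(HCl) ≈ -7
dihydrogen phosphate: pKₐ(H₃PO₄) ≈ 2.1
tert-butoxide: pKₐ(t-BuOH) ≈ 18
methyl carbanion: pKₐ(CH₄) ≈ 48
Listed from poorest to best leaving group as asked.

methyl carbanion < tert-butoxide < dihydrogen phosphate < chloride < iodide < triflate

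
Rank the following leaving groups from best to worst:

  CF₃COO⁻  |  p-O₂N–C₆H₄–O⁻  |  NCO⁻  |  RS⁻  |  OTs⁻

OTs⁻ > CF₃COO⁻ > NCO⁻ > p-O₂N–C₆H₄–O⁻ > RS⁻

The more stable X⁻ (or X) is on its own — i.e. the weaker a base it is — the better a leaving group it makes.
OTs⁻: pKₐ(p-CH₃C₆H₄SO₃H (TsOH)) ≈ -2.8 — resonance-delocalised arenesulfonate
CF₃COO⁻: pKₐ(CF₃COOH) ≈ 0.2 — strongly electron-withdrawing CF₃ stabilises the carboxylate
NCO⁻: pKₐ(HOCN) ≈ 3.5
p-O₂N–C₆H₄–O⁻: pKₐ(p-nitrophenol) ≈ 7.2 — nitro group delocalises the charge; the classic chromogenic LG
RS⁻: pKₐ(RSH (a thiol)) ≈ 10.5 — moderately basic; rarely leaves without activation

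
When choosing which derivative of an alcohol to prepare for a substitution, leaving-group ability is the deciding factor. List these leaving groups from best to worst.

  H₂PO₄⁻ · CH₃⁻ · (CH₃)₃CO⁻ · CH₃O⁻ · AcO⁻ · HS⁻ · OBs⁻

OBs⁻ > H₂PO₄⁻ > AcO⁻ > HS⁻ > CH₃O⁻ > (CH₃)₃CO⁻ > CH₃⁻

A good leaving group is a weak base: the lower the pKₐ of its conjugate acid, the more readily it departs.
OBs⁻: pKₐ(p-BrC₆H₄SO₃H) ≈ -2.8
H₂PO₄⁻: pKₐ(H₃PO₄) ≈ 2.1
AcO⁻: pKₐ(CH₃COOH) ≈ 4.8
HS⁻: pKₐ(H₂S) ≈ 7
CH₃O⁻: pKₐ(CH₃OH) ≈ 15.5
(CH₃)₃CO⁻: pKₐ(t-BuOH) ≈ 18
CH₃⁻: pKₐ(CH₄) ≈ 48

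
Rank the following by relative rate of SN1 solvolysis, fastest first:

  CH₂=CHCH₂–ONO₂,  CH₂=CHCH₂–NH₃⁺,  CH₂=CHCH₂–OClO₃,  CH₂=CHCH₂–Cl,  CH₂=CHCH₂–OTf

CH₂=CHCH₂–OTf > CH₂=CHCH₂–OClO₃ > CH₂=CHCH₂–Cl > CH₂=CHCH₂–ONO₂ > CH₂=CHCH₂–NH₃⁺

With the same alkyl group throughout, only the leaving group differentiates the rates.
The more stable X⁻ (or X) is on its own — i.e. the weaker a base it is — the better a leaving group it makes.
CH₂=CHCH₂–OTf loses OTf⁻: pKₐ(CF₃SO₃H (triflic acid)) ≈ -14
CH₂=CHCH₂–OClO₃ loses ClO₄⁻: pKₐ(HClO₄) ≈ -10
CH₂=CHCH₂–Cl loses Cl⁻: pKₐ(HCl) ≈ -7
CH₂=CHCH₂–ONO₂ loses NO₃⁻: pKₐ(HNO₃) ≈ -1.3
CH₂=CHCH₂–NH₃⁺ loses NH₃: pKₐ(NH₄⁺) ≈ 9.2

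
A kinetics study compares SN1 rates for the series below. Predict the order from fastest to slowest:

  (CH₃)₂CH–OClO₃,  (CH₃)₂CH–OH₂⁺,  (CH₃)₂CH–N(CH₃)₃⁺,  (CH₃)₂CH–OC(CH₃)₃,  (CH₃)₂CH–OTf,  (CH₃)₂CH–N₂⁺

With the same alkyl group throughout, only the leaving group differentiates the rates.
A good leaving group is a weak base: the lower the pKₐ of its conjugate acid, the more readily it departs.
(CH₃)₂CH–N₂⁺ loses N₂: no meaningful conjugate acid; N₂ departs as an exceptionally stable neutral molecule
(CH₃)₂CH–OTf loses OTf⁻: pKₐ(CF₃SO₃H (triflic acid)) ≈ -14
(CH₃)₂CH–OClO₃ loses ClO₄⁻: pKₐ(HClO₄) ≈ -10
(CH₃)₂CH–OH₂⁺ loses H₂O: pKₐ(H₃O⁺) ≈ -1.7
(CH₃)₂CH–N(CH₃)₃⁺ loses NR'₃: pKₐ(R'₃NH⁺) ≈ 10.7
(CH₃)₂CH–OC(CH₃)₃ loses (CH₃)₃CO⁻: pKₐ(t-BuOH) ≈ 18

(CH₃)₂CH–N₂⁺ > (CH₃)₂CH–OTf > (CH₃)₂CH–OClO₃ > (CH₃)₂CH–OH₂⁺ > (CH₃)₂CH–N(CH₃)₃⁺ > (CH₃)₂CH–OC(CH₃)₃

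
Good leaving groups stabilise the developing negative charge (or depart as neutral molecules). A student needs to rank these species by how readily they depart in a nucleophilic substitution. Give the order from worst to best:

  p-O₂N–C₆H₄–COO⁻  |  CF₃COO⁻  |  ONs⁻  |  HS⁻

Leaving-group ability tracks the stability of the departed species; conjugate-acid pKₐ is the usual yardstick (lower pKₐ → better LG).
ONs⁻: pKₐ(p-O₂NC₆H₄SO₃H) ≈ -3.5 — p-nitro group further stabilises the sulfonate
CF₃COO⁻: pKₐ(CF₃COOH) ≈ 0.2 — strongly electron-withdrawing CF₃ stabilises the carboxylate
p-O₂N–C₆H₄–COO⁻: pKₐ(p-nitrobenzoic acid) ≈ 3.4 — electron-withdrawing nitro group stabilises the carboxylate
HS⁻: pKₐ(H₂S) ≈ 7 — larger and more polarisable than the oxygen analogue
The question asks for worst first, so the sequence is read in increasing leaving-group ability.

HS⁻ < p-O₂N–C₆H₄–COO⁻ < CF₃COO⁻ < ONs⁻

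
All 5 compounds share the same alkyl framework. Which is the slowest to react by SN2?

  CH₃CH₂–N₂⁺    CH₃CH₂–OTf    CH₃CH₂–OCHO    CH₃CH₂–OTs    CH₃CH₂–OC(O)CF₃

CH₃CH₂–OCHO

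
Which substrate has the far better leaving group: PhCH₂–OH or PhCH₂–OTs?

PhCH₂–OTs

From PhCH₂–OH the departing group would be OH⁻ (pKₐ(H₂O) ≈ 15.7). Strong base; essentially never leaves without prior activation.
From PhCH₂–OTs the leaving group is OTs⁻ (pKₐ(p-CH₃C₆H₄SO₃H (TsOH)) ≈ -2.8). Resonance-delocalised arenesulfonate.
(In practice PhCH₂–OTs is made from PhCH₂–OH by treatment with TsCl / pyridine, converting the hydroxyl into a tosylate.)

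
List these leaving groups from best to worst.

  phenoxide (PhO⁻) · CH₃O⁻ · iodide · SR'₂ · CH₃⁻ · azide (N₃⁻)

A good leaving group is a weak base: the lower the pKₐ of its conjugate acid, the more readily it departs.
iodide: pKₐ(HI) ≈ -10 — large, highly polarisable; very weak base
SR'₂: pKₐ(R'₂SH⁺) ≈ -7
azide (N₃⁻): pKₐ(HN₃) ≈ 4.7
phenoxide (PhO⁻): pKₐ(C₆H₅OH (phenol)) ≈ 10
CH₃O⁻: pKₐ(CH₃OH) ≈ 15.5
CH₃⁻: pKₐ(CH₄) ≈ 48

iodide > SR'₂ > azide (N₃⁻) > phenoxide (PhO⁻) > CH₃O⁻ > CH₃⁻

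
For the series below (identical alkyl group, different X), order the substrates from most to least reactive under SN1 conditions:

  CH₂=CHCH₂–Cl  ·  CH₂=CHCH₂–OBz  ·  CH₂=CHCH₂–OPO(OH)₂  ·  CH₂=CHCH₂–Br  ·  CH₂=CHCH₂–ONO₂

CH₂=CHCH₂–Br > CH₂=CHCH₂–Cl > CH₂=CHCH₂–ONO₂ > CH₂=CHCH₂–OPO(OH)₂ > CH₂=CHCH₂–OBz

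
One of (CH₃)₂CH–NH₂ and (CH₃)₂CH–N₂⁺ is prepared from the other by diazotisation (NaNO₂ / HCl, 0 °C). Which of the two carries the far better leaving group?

(CH₃)₂CH–N₂⁺

From (CH₃)₂CH–NH₂ the departing group would be NH₂⁻ (pKₐ(NH₃) ≈ 38). Extremely strong base; never a leaving group.
From (CH₃)₂CH–N₂⁺ the leaving group is N₂ (no meaningful conjugate acid; N₂ departs as an exceptionally stable neutral molecule).
Diazotisation (NaNO₂ / HCl, 0 °C) works by generating a diazonium salt that expels N₂, making (CH₃)₂CH–N₂⁺ enormously more reactive.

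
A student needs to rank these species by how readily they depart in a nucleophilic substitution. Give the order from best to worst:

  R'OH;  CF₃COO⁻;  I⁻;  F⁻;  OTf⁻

OTf⁻ > I⁻ > R'OH > CF₃COO⁻ > F⁻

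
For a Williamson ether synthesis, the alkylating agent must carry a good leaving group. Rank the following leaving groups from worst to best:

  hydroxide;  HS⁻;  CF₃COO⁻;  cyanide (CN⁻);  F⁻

hydroxide < cyanide (CN⁻) < HS⁻ < F⁻ < CF₃COO⁻

CF₃COO⁻: pKₐ(CF₃COOH) ≈ 0.2 — strongly electron-withdrawing CF₃ stabilises the carboxylate
F⁻: pKₐ(HF) ≈ 3.2 — small and strongly basic; the poor halide leaving group
HS⁻: pKₐ(H₂S) ≈ 7 — larger and more polarisable than the oxygen analogue
cyanide (CN⁻): pKₐ(HCN) ≈ 9.2
hydroxide: pKₐ(H₂O) ≈ 15.7 — strong base; essentially never leaves without prior activation
The question asks for worst first, so the sequence is read in increasing leaving-group ability.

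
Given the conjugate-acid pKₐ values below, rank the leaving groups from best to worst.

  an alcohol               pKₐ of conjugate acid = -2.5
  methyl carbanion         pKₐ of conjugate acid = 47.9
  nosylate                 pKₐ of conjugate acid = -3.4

Lower conjugate-acid pKₐ ⇒ weaker base ⇒ better leaving group.
Sorting by the given values: nosylate (-3.4), an alcohol (-2.5), methyl carbanion (47.9).

nosylate > an alcohol > methyl carbanion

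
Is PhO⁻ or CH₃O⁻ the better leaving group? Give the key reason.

PhO⁻

PhO⁻ is the better leaving group.
pKₐ(C₆H₅OH (phenol)) ≈ 10 versus pKₐ(CH₃OH) ≈ 15.5: PhO⁻ is the much weaker base.
Resonance into the ring helps, but still a poor LG.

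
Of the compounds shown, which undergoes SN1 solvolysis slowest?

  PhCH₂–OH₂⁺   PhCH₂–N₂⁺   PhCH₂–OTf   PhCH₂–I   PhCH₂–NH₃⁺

PhCH₂–NH₃⁺

Same R in every case — rank the leaving groups.
Rank by basicity of the departing species: weakest base leaves most easily.
PhCH₂–N₂⁺ loses N₂: no meaningful conjugate acid; N₂ departs as an exceptionally stable neutral molecule
PhCH₂–OTf loses OTf⁻: pKₐ(CF₃SO₃H (triflic acid)) ≈ -14
PhCH₂–I loses I⁻: pKₐ(HI) ≈ -10
PhCH₂–OH₂⁺ loses H₂O: pKₐ(H₃O⁺) ≈ -1.7
PhCH₂–NH₃⁺ loses NH₃: pKₐ(NH₄⁺) ≈ 9.2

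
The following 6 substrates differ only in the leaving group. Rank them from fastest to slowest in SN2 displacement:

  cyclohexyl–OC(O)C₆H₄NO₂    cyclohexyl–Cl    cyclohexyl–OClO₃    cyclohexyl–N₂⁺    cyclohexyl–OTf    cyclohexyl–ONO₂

cyclohexyl–N₂⁺ > cyclohexyl–OTf > cyclohexyl–OClO₃ > cyclohexyl–Cl > cyclohexyl–ONO₂ > cyclohexyl–OC(O)C₆H₄NO₂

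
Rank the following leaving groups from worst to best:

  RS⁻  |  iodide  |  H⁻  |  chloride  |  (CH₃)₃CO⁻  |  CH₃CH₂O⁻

H⁻ < (CH₃)₃CO⁻ < CH₃CH₂O⁻ < RS⁻ < chloride < iodide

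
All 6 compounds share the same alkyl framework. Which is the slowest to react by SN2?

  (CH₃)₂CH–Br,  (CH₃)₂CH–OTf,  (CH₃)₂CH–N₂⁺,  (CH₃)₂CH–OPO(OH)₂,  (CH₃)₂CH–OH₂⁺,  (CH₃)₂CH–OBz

With the same alkyl group throughout, only the leaving group differentiates the rates.
Leaving-group ability tracks the stability of the departed species; conjugate-acid pKₐ is the usual yardstick (lower pKₐ → better LG).
(CH₃)₂CH–N₂⁺ loses N₂: no meaningful conjugate acid; N₂ departs as an exceptionally stable neutral molecule
(CH₃)₂CH–OTf loses OTf⁻: pKₐ(CF₃SO₃H (triflic acid)) ≈ -14
(CH₃)₂CH–Br loses Br⁻: pKₐ(HBr) ≈ -9
(CH₃)₂CH–OH₂⁺ loses H₂O: pKₐ(H₃O⁺) ≈ -1.7
(CH₃)₂CH–OPO(OH)₂ loses H₂PO₄⁻: pKₐ(H₃PO₄) ≈ 2.1
(CH₃)₂CH–OBz loses PhCOO⁻: pKₐ(C₆H₅COOH) ≈ 4.2

(CH₃)₂CH–OBz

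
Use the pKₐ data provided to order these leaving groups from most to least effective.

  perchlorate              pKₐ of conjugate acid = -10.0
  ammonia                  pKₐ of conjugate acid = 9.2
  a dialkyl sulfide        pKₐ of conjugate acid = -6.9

perchlorate > a dialkyl sulfide > ammonia

Lower conjugate-acid pKₐ ⇒ weaker base ⇒ better leaving group.
Sorting by the given values: perchlorate (-10.0), a dialkyl sulfide (-6.9), ammonia (9.2).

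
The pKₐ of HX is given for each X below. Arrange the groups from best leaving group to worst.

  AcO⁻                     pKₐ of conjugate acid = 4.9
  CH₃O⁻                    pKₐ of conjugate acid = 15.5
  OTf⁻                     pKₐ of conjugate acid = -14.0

OTf⁻ > AcO⁻ > CH₃O⁻

Lower conjugate-acid pKₐ ⇒ weaker base ⇒ better leaving group.
Sorting by the given values: OTf⁻ (-14.0), AcO⁻ (4.9), CH₃O⁻ (15.5).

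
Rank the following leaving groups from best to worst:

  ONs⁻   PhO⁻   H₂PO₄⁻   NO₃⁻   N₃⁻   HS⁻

Rank by basicity of the departing species: weakest base leaves most easily.
ONs⁻: pKₐ(p-O₂NC₆H₄SO₃H) ≈ -3.5
NO₃⁻: pKₐ(HNO₃) ≈ -1.3
H₂PO₄⁻: pKₐ(H₃PO₄) ≈ 2.1
N₃⁻: pKₐ(HN₃) ≈ 4.7
HS⁻: pKₐ(H₂S) ≈ 7
PhO⁻: pKₐ(C₆H₅OH (phenol)) ≈ 10

ONs⁻ > NO₃⁻ > H₂PO₄⁻ > N₃⁻ > HS⁻ > PhO⁻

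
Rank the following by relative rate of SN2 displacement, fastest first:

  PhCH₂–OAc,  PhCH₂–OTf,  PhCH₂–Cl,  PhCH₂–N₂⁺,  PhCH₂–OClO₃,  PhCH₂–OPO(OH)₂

PhCH₂–N₂⁺ > PhCH₂–OTf > PhCH₂–OClO₃ > PhCH₂–Cl > PhCH₂–OPO(OH)₂ > PhCH₂–OAc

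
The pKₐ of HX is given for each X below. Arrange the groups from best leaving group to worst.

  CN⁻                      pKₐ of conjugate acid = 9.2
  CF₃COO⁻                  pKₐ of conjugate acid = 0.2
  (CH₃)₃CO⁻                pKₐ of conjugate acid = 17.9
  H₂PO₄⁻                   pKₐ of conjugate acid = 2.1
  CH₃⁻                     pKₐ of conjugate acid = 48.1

Lower conjugate-acid pKₐ ⇒ weaker base ⇒ better leaving group.
Sorting by the given values: CF₃COO⁻ (0.2), H₂PO₄⁻ (2.1), CN⁻ (9.2), (CH₃)₃CO⁻ (17.9), CH₃⁻ (48.1).

CF₃COO⁻ > H₂PO₄⁻ > CN⁻ > (CH₃)₃CO⁻ > CH₃⁻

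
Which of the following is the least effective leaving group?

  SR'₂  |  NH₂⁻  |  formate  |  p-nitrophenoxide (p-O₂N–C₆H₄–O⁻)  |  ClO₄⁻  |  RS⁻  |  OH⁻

NH₂⁻

ClO₄⁻: pKₐ(HClO₄) ≈ -10
SR'₂: pKₐ(R'₂SH⁺) ≈ -7
formate: pKₐ(HCOOH) ≈ 3.8
p-nitrophenoxide (p-O₂N–C₆H₄–O⁻): pKₐ(p-nitrophenol) ≈ 7.2
RS⁻: pKₐ(RSH (a thiol)) ≈ 10.5
OH⁻: pKₐ(H₂O) ≈ 15.7
NH₂⁻: pKₐ(NH₃) ≈ 38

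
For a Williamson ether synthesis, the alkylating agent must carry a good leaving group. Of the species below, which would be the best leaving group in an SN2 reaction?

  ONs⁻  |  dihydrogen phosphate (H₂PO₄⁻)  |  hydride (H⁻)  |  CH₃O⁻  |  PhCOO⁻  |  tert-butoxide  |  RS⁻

ONs⁻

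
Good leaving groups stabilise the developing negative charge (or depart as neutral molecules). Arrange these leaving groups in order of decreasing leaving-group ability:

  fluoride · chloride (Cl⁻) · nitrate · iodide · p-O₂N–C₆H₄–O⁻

iodide > chloride (Cl⁻) > nitrate > fluoride > p-O₂N–C₆H₄–O⁻

iodide: pKₐ(HI) ≈ -10
chloride (Cl⁻): pKₐ(HCl) ≈ -7
nitrate: pKₐ(HNO₃) ≈ -1.3
fluoride: pKₐ(HF) ≈ 3.2
p-O₂N–C₆H₄–O⁻: pKₐ(p-nitrophenol) ≈ 7.2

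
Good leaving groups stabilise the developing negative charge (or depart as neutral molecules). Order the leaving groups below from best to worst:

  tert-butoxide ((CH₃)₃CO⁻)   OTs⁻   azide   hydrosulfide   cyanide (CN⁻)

OTs⁻ > azide > hydrosulfide > cyanide (CN⁻) > tert-butoxide ((CH₃)₃CO⁻)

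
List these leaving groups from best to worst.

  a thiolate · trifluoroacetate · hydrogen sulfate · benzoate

Leaving-group ability tracks the stability of the departed species; conjugate-acid pKₐ is the usual yardstick (lower pKₐ → better LG).
hydrogen sulfate: pKₐ(H₂SO₄) ≈ -3
trifluoroacetate: pKₐ(CF₃COOH) ≈ 0.2 — strongly electron-withdrawing CF₃ stabilises the carboxylate
benzoate: pKₐ(C₆H₅COOH) ≈ 4.2
a thiolate: pKₐ(RSH (a thiol)) ≈ 10.5 — moderately basic; rarely leaves without activation

hydrogen sulfate > trifluoroacetate > benzoate > a thiolate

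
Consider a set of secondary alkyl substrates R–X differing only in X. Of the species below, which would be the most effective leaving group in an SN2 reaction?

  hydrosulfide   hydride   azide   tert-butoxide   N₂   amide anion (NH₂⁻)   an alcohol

N₂

Leaving-group ability tracks the stability of the departed species; conjugate-acid pKₐ is the usual yardstick (lower pKₐ → better LG).
N₂: no meaningful conjugate acid; N₂ departs as an exceptionally stable neutral molecule
an alcohol: pKₐ(R'OH₂⁺) ≈ -2.4
azide: pKₐ(HN₃) ≈ 4.7
hydrosulfide: pKₐ(H₂S) ≈ 7
tert-butoxide: pKₐ(t-BuOH) ≈ 18
hydride: pKₐ(H₂) ≈ 36
amide anion (NH₂⁻): pKₐ(NH₃) ≈ 38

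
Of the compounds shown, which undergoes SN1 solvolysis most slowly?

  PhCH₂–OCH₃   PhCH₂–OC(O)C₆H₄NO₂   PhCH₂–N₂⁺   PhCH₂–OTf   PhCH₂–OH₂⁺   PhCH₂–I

PhCH₂–OCH₃

Identical carbon frameworks mean the comparison reduces to leaving-group quality.
A good leaving group is a weak base: the lower the pKₐ of its conjugate acid, the more readily it departs.
PhCH₂–N₂⁺ loses N₂: no meaningful conjugate acid; N₂ departs as an exceptionally stable neutral molecule
PhCH₂–OTf loses OTf⁻: pKₐ(CF₃SO₃H (triflic acid)) ≈ -14
PhCH₂–I loses I⁻: pKₐ(HI) ≈ -10
PhCH₂–OH₂⁺ loses H₂O: pKₐ(H₃O⁺) ≈ -1.7
PhCH₂–OC(O)C₆H₄NO₂ loses p-O₂N–C₆H₄–COO⁻: pKₐ(p-nitrobenzoic acid) ≈ 3.4
PhCH₂–OCH₃ loses CH₃O⁻: pKₐ(CH₃OH) ≈ 15.5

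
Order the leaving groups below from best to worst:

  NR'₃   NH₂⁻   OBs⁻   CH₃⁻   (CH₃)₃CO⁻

OBs⁻: pKₐ(p-BrC₆H₄SO₃H) ≈ -2.8
NR'₃: pKₐ(R'₃NH⁺) ≈ 10.7
(CH₃)₃CO⁻: pKₐ(t-BuOH) ≈ 18
NH₂⁻: pKₐ(NH₃) ≈ 38
CH₃⁻: pKₐ(CH₄) ≈ 48

OBs⁻ > NR'₃ > (CH₃)₃CO⁻ > NH₂⁻ > CH₃⁻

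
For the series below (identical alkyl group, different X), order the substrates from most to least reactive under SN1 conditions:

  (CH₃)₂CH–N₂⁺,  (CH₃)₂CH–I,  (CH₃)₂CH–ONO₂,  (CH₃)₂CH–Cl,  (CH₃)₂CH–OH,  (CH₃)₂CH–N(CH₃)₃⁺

(CH₃)₂CH–N₂⁺ > (CH₃)₂CH–I > (CH₃)₂CH–Cl > (CH₃)₂CH–ONO₂ > (CH₃)₂CH–N(CH₃)₃⁺ > (CH₃)₂CH–OH

The skeletons are identical, so relative rate is governed entirely by leaving-group ability.
Leaving-group ability tracks the stability of the departed species; conjugate-acid pKₐ is the usual yardstick (lower pKₐ → better LG).
(CH₃)₂CH–N₂⁺ loses N₂: no meaningful conjugate acid; N₂ departs as an exceptionally stable neutral molecule
(CH₃)₂CH–I loses I⁻: pKₐ(HI) ≈ -10
(CH₃)₂CH–Cl loses Cl⁻: pKₐ(HCl) ≈ -7
(CH₃)₂CH–ONO₂ loses NO₃⁻: pKₐ(HNO₃) ≈ -1.3
(CH₃)₂CH–N(CH₃)₃⁺ loses NR'₃: pKₐ(R'₃NH⁺) ≈ 10.7
(CH₃)₂CH–OH loses OH⁻: pKₐ(H₂O) ≈ 15.7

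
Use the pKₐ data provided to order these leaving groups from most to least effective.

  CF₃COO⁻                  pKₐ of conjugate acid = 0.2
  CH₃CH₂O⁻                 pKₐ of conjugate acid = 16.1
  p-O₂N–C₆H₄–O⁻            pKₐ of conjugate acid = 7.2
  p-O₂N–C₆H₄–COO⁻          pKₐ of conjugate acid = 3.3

Lower conjugate-acid pKₐ ⇒ weaker base ⇒ better leaving group.
Sorting by the given values: CF₃COO⁻ (0.2), p-O₂N–C₆H₄–COO⁻ (3.3), p-O₂N–C₆H₄–O⁻ (7.2), CH₃CH₂O⁻ (16.1).

CF₃COO⁻ > p-O₂N–C₆H₄–COO⁻ > p-O₂N–C₆H₄–O⁻ > CH₃CH₂O⁻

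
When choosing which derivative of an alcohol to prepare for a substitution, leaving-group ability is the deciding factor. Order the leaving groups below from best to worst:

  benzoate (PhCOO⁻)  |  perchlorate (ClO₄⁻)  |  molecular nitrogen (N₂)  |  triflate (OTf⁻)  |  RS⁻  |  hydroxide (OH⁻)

The more stable X⁻ (or X) is on its own — i.e. the weaker a base it is — the better a leaving group it makes.
molecular nitrogen (N₂): no meaningful conjugate acid; N₂ departs as an exceptionally stable neutral molecule
triflate (OTf⁻): pKₐ(CF₃SO₃H (triflic acid)) ≈ -14
perchlorate (ClO₄⁻): pKₐ(HClO₄) ≈ -10
benzoate (PhCOO⁻): pKₐ(C₆H₅COOH) ≈ 4.2
RS⁻: pKₐ(RSH (a thiol)) ≈ 10.5
hydroxide (OH⁻): pKₐ(H₂O) ≈ 15.7

molecular nitrogen (N₂) > triflate (OTf⁻) > perchlorate (ClO₄⁻) > benzoate (PhCOO⁻) > RS⁻ > hydroxide (OH⁻)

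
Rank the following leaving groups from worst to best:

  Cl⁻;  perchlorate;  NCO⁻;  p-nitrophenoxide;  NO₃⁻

p-nitrophenoxide < NCO⁻ < NO₃⁻ < Cl⁻ < perchlorate

The more stable X⁻ (or X) is on its own — i.e. the weaker a base it is — the better a leaving group it makes.
perchlorate: pKₐ(HClO₄) ≈ -10
Cl⁻: pKₐ(HCl) ≈ -7 — moderately weak base
NO₃⁻: pKₐ(HNO₃) ≈ -1.3
NCO⁻: pKₐ(HOCN) ≈ 3.5 — resonance between N and O
p-nitrophenoxide: pKₐ(p-nitrophenol) ≈ 7.2
Listed from poorest to best leaving group as asked.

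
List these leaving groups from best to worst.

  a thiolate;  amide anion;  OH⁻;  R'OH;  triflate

triflate > R'OH > a thiolate > OH⁻ > amide anion

Leaving-group ability tracks the stability of the departed species; conjugate-acid pKₐ is the usual yardstick (lower pKₐ → better LG).
triflate: pKₐ(CF₃SO₃H (triflic acid)) ≈ -14
R'OH: pKₐ(R'OH₂⁺) ≈ -2.4
a thiolate: pKₐ(RSH (a thiol)) ≈ 10.5
OH⁻: pKₐ(H₂O) ≈ 15.7
amide anion: pKₐ(NH₃) ≈ 38 — extremely strong base; never a leaving group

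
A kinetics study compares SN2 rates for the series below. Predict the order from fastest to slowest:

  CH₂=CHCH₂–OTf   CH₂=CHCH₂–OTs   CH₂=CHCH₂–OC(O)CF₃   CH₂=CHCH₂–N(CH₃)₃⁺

CH₂=CHCH₂–OTf > CH₂=CHCH₂–OTs > CH₂=CHCH₂–OC(O)CF₃ > CH₂=CHCH₂–N(CH₃)₃⁺

Same R in every case — rank the leaving groups.
Leaving-group ability tracks the stability of the departed species; conjugate-acid pKₐ is the usual yardstick (lower pKₐ → better LG).
CH₂=CHCH₂–OTf loses OTf⁻: pKₐ(CF₃SO₃H (triflic acid)) ≈ -14
CH₂=CHCH₂–OTs loses OTs⁻: pKₐ(p-CH₃C₆H₄SO₃H (TsOH)) ≈ -2.8
CH₂=CHCH₂–OC(O)CF₃ loses CF₃COO⁻: pKₐ(CF₃COOH) ≈ 0.2
CH₂=CHCH₂–N(CH₃)₃⁺ loses NR'₃: pKₐ(R'₃NH⁺) ≈ 10.7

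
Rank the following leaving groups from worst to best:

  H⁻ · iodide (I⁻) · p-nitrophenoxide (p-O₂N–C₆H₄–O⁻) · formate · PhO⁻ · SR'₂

H⁻ < PhO⁻ < p-nitrophenoxide (p-O₂N–C₆H₄–O⁻) < formate < SR'₂ < iodide (I⁻)

Rank by basicity of the departing species: weakest base leaves most easily.
iodide (I⁻): pKₐ(HI) ≈ -10
SR'₂: pKₐ(R'₂SH⁺) ≈ -7
formate: pKₐ(HCOOH) ≈ 3.8 — resonance-stabilised carboxylate
p-nitrophenoxide (p-O₂N–C₆H₄–O⁻): pKₐ(p-nitrophenol) ≈ 7.2
PhO⁻: pKₐ(C₆H₅OH (phenol)) ≈ 10
H⁻: pKₐ(H₂) ≈ 36
Reversing gives the worst-to-best order requested.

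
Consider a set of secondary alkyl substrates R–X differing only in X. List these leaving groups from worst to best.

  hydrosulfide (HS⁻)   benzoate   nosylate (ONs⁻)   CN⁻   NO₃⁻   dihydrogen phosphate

CN⁻ < hydrosulfide (HS⁻) < benzoate < dihydrogen phosphate < NO₃⁻ < nosylate (ONs⁻)

A good leaving group is a weak base: the lower the pKₐ of its conjugate acid, the more readily it departs.
nosylate (ONs⁻): pKₐ(p-O₂NC₆H₄SO₃H) ≈ -3.5 — p-nitro group further stabilises the sulfonate
NO₃⁻: pKₐ(HNO₃) ≈ -1.3
dihydrogen phosphate: pKₐ(H₃PO₄) ≈ 2.1 — moderate base; biological leaving group after further activation
benzoate: pKₐ(C₆H₅COOH) ≈ 4.2 — aryl carboxylate
hydrosulfide (HS⁻): pKₐ(H₂S) ≈ 7
CN⁻: pKₐ(HCN) ≈ 9.2
Reversing gives the worst-to-best order requested.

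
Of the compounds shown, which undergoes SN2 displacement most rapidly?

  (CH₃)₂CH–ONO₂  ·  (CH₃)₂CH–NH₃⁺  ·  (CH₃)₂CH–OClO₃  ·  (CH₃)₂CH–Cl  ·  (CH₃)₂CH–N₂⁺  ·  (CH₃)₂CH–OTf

(CH₃)₂CH–N₂⁺

The skeletons are identical, so relative rate is governed entirely by leaving-group ability.
A good leaving group is a weak base: the lower the pKₐ of its conjugate acid, the more readily it departs.
(CH₃)₂CH–N₂⁺ loses N₂: no meaningful conjugate acid; N₂ departs as an exceptionally stable neutral molecule
(CH₃)₂CH–OTf loses OTf⁻: pKₐ(CF₃SO₃H (triflic acid)) ≈ -14
(CH₃)₂CH–OClO₃ loses ClO₄⁻: pKₐ(HClO₄) ≈ -10
(CH₃)₂CH–Cl loses Cl⁻: pKₐ(HCl) ≈ -7
(CH₃)₂CH–ONO₂ loses NO₃⁻: pKₐ(HNO₃) ≈ -1.3
(CH₃)₂CH–NH₃⁺ loses NH₃: pKₐ(NH₄⁺) ≈ 9.2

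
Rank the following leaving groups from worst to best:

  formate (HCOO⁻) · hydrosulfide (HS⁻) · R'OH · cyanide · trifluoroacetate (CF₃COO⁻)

cyanide < hydrosulfide (HS⁻) < formate (HCOO⁻) < trifluoroacetate (CF₃COO⁻) < R'OH

Leaving-group ability tracks the stability of the departed species; conjugate-acid pKₐ is the usual yardstick (lower pKₐ → better LG).
R'OH: pKₐ(R'OH₂⁺) ≈ -2.4
trifluoroacetate (CF₃COO⁻): pKₐ(CF₃COOH) ≈ 0.2 — strongly electron-withdrawing CF₃ stabilises the carboxylate
formate (HCOO⁻): pKₐ(HCOOH) ≈ 3.8 — resonance-stabilised carboxylate
hydrosulfide (HS⁻): pKₐ(H₂S) ≈ 7 — larger and more polarisable than the oxygen analogue
cyanide: pKₐ(HCN) ≈ 9.2 — sp carbon stabilises the charge somewhat, but still a poor LG
Listed from poorest to best leaving group as asked.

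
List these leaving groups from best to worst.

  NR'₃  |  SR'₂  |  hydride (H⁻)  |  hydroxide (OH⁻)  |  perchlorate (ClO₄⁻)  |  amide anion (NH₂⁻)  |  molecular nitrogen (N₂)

molecular nitrogen (N₂) > perchlorate (ClO₄⁻) > SR'₂ > NR'₃ > hydroxide (OH⁻) > hydride (H⁻) > amide anion (NH₂⁻)

Rank by basicity of the departing species: weakest base leaves most easily.
molecular nitrogen (N₂): no meaningful conjugate acid; N₂ departs as an exceptionally stable neutral molecule
perchlorate (ClO₄⁻): pKₐ(HClO₄) ≈ -10 — extremely weak base; rarely used for safety reasons
SR'₂: pKₐ(R'₂SH⁺) ≈ -7 — neutral; leaves from a sulfonium salt (R–SR'₂⁺)
NR'₃: pKₐ(R'₃NH⁺) ≈ 10.7
hydroxide (OH⁻): pKₐ(H₂O) ≈ 15.7 — strong base; essentially never leaves without prior activation
hydride (H⁻): pKₐ(H₂) ≈ 36 — extremely strong base; leaves only in special hydride-transfer contexts
amide anion (NH₂⁻): pKₐ(NH₃) ≈ 38 — extremely strong base; never a leaving group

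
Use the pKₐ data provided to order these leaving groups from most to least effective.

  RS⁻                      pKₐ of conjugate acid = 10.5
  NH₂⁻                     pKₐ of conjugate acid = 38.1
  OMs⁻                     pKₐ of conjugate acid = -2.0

Lower conjugate-acid pKₐ ⇒ weaker base ⇒ better leaving group.
Sorting by the given values: OMs⁻ (-2.0), RS⁻ (10.5), NH₂⁻ (38.1).

OMs⁻ > RS⁻ > NH₂⁻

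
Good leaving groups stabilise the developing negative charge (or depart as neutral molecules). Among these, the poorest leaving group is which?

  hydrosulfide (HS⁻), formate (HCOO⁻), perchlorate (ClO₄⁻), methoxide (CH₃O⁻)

A good leaving group is a weak base: the lower the pKₐ of its conjugate acid, the more readily it departs.
perchlorate (ClO₄⁻): pKₐ(HClO₄) ≈ -10
formate (HCOO⁻): pKₐ(HCOOH) ≈ 3.8
hydrosulfide (HS⁻): pKₐ(H₂S) ≈ 7
methoxide (CH₃O⁻): pKₐ(CH₃OH) ≈ 15.5

methoxide (CH₃O⁻)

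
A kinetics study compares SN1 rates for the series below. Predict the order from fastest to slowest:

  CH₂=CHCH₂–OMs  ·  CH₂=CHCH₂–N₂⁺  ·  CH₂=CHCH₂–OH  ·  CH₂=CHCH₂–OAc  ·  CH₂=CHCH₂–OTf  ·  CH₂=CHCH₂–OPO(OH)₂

The skeletons are identical, so relative rate is governed entirely by leaving-group ability.
Leaving-group ability tracks the stability of the departed species; conjugate-acid pKₐ is the usual yardstick (lower pKₐ → better LG).
CH₂=CHCH₂–N₂⁺ loses N₂: no meaningful conjugate acid; N₂ departs as an exceptionally stable neutral molecule
CH₂=CHCH₂–OTf loses OTf⁻: pKₐ(CF₃SO₃H (triflic acid)) ≈ -14
CH₂=CHCH₂–OMs loses OMs⁻: pKₐ(CH₃SO₃H (MsOH)) ≈ -1.9
CH₂=CHCH₂–OPO(OH)₂ loses H₂PO₄⁻: pKₐ(H₃PO₄) ≈ 2.1
CH₂=CHCH₂–OAc loses AcO⁻: pKₐ(CH₃COOH) ≈ 4.8
CH₂=CHCH₂–OH loses OH⁻: pKₐ(H₂O) ≈ 15.7

CH₂=CHCH₂–N₂⁺ > CH₂=CHCH₂–OTf > CH₂=CHCH₂–OMs > CH₂=CHCH₂–OPO(OH)₂ > CH₂=CHCH₂–OAc > CH₂=CHCH₂–OH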